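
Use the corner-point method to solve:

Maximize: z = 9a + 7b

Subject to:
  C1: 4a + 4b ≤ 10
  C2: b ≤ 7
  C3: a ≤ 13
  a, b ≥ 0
Each vertex is the intersection of two constraint boundaries that also satisfies all remaining constraints:
  a = 0 and b = 0 → (0, 0)
  4a + 4b = 10 and b = 0 → (2.5, 0)
  4a + 4b = 10 and a = 0 → (0, 2.5)

Evaluating z = 9a + 7b at each vertex:
  (0, 0): z = 0
  (2.5, 0): z = 22.5
  (0, 2.5): z = 17.5

The maximum is at (2.5, 0) with z = 22.5.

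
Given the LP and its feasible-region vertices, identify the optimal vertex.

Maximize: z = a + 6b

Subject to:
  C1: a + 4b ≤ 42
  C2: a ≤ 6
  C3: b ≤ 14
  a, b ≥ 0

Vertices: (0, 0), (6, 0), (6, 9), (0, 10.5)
Evaluating z = a + 6b at each vertex:
  (0, 0): z = 0
  (6, 0): z = 6
  (6, 9): z = 60
  (0, 10.5): z = 63

The largest value is z = 63, attained at (0, 10.5).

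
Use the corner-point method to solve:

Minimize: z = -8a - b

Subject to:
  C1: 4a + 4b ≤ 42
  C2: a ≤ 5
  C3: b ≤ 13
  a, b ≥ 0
Each vertex is the intersection of two constraint boundaries that also satisfies all remaining constraints:
  a = 0 and b = 0 → (0, 0)
  a = 5 and b = 0 → (5, 0)
  4a + 4b = 42 and a = 5 → (5, 5.5)
  4a + 4b = 42 and a = 0 → (0, 10.5)

Evaluating z = -8a - b at each vertex:
  (0, 0): z = 0
  (5, 0): z = -40
  (5, 5.5): z = -45.5
  (0, 10.5): z = -10.5

The minimum is at (5, 5.5) with z = -45.5.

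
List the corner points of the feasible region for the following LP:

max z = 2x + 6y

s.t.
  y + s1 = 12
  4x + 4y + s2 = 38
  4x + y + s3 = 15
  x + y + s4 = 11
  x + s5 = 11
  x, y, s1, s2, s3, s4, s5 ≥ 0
Each vertex is the intersection of two constraint boundaries that also satisfies all remaining constraints:
  x = 0 and y = 0 → (0, 0)
  4x + y = 15 and y = 0 → (3.75, 0)
  4x + 4y = 38 and 4x + y = 15 → (1.833, 7.667)
  4x + 4y = 38 and x = 0 → (0, 9.5)

Vertices: (0, 0), (3.75, 0), (1.833, 7.667), (0, 9.5)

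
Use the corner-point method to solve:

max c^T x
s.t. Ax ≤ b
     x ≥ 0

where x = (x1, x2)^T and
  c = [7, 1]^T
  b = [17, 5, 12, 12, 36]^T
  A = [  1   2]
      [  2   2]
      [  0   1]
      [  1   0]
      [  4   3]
Each vertex is the intersection of two constraint boundaries that also satisfies all remaining constraints:
  x1 = 0 and x2 = 0 → (0, 0)
  2x1 + 2x2 = 5 and x2 = 0 → (2.5, 0)
  2x1 + 2x2 = 5 and x1 = 0 → (0, 2.5)

Evaluating z = 7x1 + x2 at each vertex:
  (0, 0): z = 0
  (2.5, 0): z = 17.5
  (0, 2.5): z = 2.5

The maximum is at (2.5, 0) with z = 17.5.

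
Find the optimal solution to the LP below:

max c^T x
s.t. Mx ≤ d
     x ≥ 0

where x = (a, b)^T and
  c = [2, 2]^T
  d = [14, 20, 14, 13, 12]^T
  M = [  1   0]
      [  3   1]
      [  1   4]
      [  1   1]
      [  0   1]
a = 6, b = 2, z = 16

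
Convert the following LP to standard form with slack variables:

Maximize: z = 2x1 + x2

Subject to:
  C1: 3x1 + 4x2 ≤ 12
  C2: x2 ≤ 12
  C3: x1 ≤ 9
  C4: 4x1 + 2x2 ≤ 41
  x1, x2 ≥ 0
max z = 2x1 + x2

s.t.
  3x1 + 4x2 + s1 = 12
  x2 + s2 = 12
  x1 + s3 = 9
  4x1 + 2x2 + s4 = 41
  x1, x2, s1, s2, s3, s4 ≥ 0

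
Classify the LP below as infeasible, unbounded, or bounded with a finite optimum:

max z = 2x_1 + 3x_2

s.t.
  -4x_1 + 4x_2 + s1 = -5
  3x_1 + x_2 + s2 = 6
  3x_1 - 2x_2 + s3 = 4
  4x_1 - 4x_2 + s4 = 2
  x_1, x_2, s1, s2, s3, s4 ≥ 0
The row 4x_1 - 4x_2 + s4 = 2 with s4 ≥ 0 requires 4x_1 - 4x_2 ≤ 2, while the row -4x_1 + 4x_2 + s1 = -5 with s1 ≥ 0 is equivalent to 4x_1 - 4x_2 ≥ 5. Together they would need 5 ≤ 4x_1 - 4x_2 ≤ 2, which is impossible since 5 > 2. No point satisfies all constraints.

The feasible region is empty; the LP is infeasible.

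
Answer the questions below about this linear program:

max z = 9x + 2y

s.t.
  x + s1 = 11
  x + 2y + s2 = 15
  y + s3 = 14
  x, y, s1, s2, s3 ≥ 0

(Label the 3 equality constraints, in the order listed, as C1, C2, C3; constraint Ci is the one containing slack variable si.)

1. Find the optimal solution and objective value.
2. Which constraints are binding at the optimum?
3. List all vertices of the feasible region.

1. x = 11, y = 2, z = 103
2. C1, C2
3. (0, 0), (11, 0), (11, 2), (0, 7.5)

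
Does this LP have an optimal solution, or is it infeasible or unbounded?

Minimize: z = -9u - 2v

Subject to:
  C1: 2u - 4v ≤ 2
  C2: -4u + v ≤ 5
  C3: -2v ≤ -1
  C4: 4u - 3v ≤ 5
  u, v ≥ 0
Feasible point: (0, 1) satisfies every constraint, so the LP is feasible.
Direction d = (1, 4): for each constraint row a, a·d ≤ 0 —
  (2)(1) + (-4)(4) = -14 ≤ 0
  (-4)(1) + (1)(4) = 0 ≤ 0
  (0)(1) + (-2)(4) = -8 ≤ 0
  (4)(1) + (-3)(4) = -8 ≤ 0
and d ≥ 0, so (0, 1) + t·d stays feasible for every t ≥ 0. Along this ray z = -9u - 2v changes by -17 per unit t, so z → −∞.

The LP is unbounded; z can be made arbitrarily small.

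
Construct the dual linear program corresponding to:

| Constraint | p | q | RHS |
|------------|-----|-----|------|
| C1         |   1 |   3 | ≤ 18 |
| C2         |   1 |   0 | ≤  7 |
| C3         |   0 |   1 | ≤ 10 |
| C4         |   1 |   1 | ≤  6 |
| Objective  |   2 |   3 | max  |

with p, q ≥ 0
Minimize: z = 18y1 + 7y2 + 10y3 + 6y4

Subject to:
  C1: -y1 - y2 - y4 ≤ -2
  C2: -3y1 - y3 - y4 ≤ -3
  y1, y2, y3, y4 ≥ 0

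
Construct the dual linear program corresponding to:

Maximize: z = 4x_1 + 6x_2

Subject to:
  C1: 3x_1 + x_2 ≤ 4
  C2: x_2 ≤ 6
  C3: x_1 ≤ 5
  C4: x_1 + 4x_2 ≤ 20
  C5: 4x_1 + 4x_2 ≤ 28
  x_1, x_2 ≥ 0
Minimize: z = 4y1 + 6y2 + 5y3 + 20y4 + 28y5

Subject to:
  C1: -3y1 - y3 - y4 - 4y5 ≤ -4
  C2: -y1 - y2 - 4y4 - 4y5 ≤ -6
  y1, y2, y3, y4, y5 ≥ 0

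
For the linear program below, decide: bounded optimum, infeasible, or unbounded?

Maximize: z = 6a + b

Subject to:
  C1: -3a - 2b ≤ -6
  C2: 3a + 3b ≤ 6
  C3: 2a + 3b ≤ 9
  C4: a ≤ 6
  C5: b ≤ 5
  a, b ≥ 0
The point (2, 0) satisfies every constraint, so the LP is feasible; the constraints give a ≤ 6 and b ≤ 5, which with a, b ≥ 0 keep the feasible region inside a bounded box. A feasible, bounded LP attains a finite optimum at a vertex.

Evaluating z = 6a + b at each vertex:
  (2, 0): z = 12

Feasible with finite optimum z* = 12 at (2, 0).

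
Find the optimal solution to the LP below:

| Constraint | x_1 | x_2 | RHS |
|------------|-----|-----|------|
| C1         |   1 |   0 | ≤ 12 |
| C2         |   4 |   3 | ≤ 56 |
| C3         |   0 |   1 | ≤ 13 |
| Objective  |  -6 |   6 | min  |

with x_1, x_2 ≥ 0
Each vertex is the intersection of two constraint boundaries that also satisfies all remaining constraints:
  x_1 = 0 and x_2 = 0 → (0, 0)
  x_1 = 12 and x_2 = 0 → (12, 0)
  x_1 = 12 and 4x_1 + 3x_2 = 56 → (12, 2.667)
  4x_1 + 3x_2 = 56 and x_2 = 13 → (4.25, 13)
  x_2 = 13 and x_1 = 0 → (0, 13)

Evaluating z = -6x_1 + 6x_2 at each vertex:
  (0, 0): z = 0
  (12, 0): z = -72
  (12, 2.667): z = -56
  (4.25, 13): z = 52.5
  (0, 13): z = 78

The minimum is at (12, 0) with z = -72.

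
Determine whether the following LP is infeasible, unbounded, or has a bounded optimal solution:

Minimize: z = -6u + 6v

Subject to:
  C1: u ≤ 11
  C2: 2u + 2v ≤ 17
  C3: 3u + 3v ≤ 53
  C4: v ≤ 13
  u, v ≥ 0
The point (8.5, 0) satisfies every constraint, so the LP is feasible; the constraints give u ≤ 11 and v ≤ 13, which with u, v ≥ 0 keep the feasible region inside a bounded box. A feasible, bounded LP attains a finite optimum at a vertex.

Feasible with finite optimum z* = -51 at (8.5, 0).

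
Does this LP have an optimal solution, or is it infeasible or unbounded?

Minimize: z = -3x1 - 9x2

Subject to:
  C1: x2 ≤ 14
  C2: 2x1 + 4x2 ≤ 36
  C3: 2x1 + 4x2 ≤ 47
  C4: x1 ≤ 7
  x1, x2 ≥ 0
The point (0, 9) satisfies every constraint, so the LP is feasible; the constraints give x1 ≤ 7 and x2 ≤ 14, which with x1, x2 ≥ 0 keep the feasible region inside a bounded box. A feasible, bounded LP attains a finite optimum at a vertex.

Evaluating z = -3x1 - 9x2 at each vertex:
  (0, 0): z = 0
  (7, 0): z = -21
  (7, 5.5): z = -70.5
  (0, 9): z = -81

Feasible with finite optimum z* = -81 at (0, 9).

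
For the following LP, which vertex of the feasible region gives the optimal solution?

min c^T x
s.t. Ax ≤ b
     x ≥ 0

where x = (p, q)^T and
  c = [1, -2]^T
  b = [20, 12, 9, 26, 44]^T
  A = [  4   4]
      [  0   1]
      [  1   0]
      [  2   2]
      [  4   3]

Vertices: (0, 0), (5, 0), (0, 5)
Evaluating z = p - 2q at each vertex:
  (0, 0): z = 0
  (5, 0): z = 5
  (0, 5): z = -10

The smallest value is z = -10, attained at (0, 5).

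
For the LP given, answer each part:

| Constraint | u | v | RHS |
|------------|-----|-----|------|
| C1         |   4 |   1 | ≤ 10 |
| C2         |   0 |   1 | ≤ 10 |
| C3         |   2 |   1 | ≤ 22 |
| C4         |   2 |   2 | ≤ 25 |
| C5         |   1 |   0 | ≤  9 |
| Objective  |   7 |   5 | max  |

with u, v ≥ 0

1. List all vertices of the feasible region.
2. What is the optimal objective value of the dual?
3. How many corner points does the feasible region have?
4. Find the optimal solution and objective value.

1. (0, 0), (2.5, 0), (0, 10)
2. 50 (by strong duality, equal to the primal optimum)
3. 3
4. u = 0, v = 10, z = 50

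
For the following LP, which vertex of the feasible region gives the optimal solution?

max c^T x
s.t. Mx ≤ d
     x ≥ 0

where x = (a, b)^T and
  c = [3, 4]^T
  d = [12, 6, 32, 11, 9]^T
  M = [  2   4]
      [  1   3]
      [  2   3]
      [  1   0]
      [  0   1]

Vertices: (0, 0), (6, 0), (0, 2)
Evaluating z = 3a + 4b at each vertex:
  (0, 0): z = 0
  (6, 0): z = 18
  (0, 2): z = 8

The largest value is z = 18, attained at (6, 0).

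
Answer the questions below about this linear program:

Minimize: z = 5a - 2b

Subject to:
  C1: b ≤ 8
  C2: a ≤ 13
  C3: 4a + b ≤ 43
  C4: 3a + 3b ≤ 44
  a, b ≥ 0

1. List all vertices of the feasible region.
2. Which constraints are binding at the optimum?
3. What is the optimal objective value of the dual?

1. (0, 0), (10.75, 0), (9.444, 5.222), (6.667, 8), (0, 8)
2. C1, a ≥ 0
3. -16 (by strong duality, equal to the primal optimum)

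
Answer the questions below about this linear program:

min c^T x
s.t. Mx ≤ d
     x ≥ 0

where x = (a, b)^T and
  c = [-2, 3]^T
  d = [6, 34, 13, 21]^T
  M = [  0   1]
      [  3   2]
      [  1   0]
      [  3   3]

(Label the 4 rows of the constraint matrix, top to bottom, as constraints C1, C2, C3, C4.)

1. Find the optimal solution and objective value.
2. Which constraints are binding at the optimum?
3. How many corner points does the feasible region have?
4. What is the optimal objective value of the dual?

1. a = 7, b = 0, z = -14
2. C4, b ≥ 0
3. 4
4. -14 (by strong duality, equal to the primal optimum)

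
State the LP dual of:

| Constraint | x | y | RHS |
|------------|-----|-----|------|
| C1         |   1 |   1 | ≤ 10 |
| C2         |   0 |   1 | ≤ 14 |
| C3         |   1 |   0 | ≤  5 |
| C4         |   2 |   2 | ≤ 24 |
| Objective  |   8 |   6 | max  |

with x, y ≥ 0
Minimize: z = 10y1 + 14y2 + 5y3 + 24y4

Subject to:
  C1: -y1 - y3 - 2y4 ≤ -8
  C2: -y1 - y2 - 2y4 ≤ -6
  y1, y2, y3, y4 ≥ 0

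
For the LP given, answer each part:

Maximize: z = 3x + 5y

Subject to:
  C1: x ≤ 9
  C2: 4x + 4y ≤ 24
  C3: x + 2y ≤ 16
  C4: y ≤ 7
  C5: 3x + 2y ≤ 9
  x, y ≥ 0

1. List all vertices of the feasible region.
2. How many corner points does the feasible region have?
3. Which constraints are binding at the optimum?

1. (0, 0), (3, 0), (0, 4.5)
2. 3
3. C5, x ≥ 0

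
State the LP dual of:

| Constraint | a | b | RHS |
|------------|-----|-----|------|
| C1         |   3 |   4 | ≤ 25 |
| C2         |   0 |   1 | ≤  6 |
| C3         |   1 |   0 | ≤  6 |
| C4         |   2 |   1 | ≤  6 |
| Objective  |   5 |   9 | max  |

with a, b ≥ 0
Minimize: z = 25y1 + 6y2 + 6y3 + 6y4

Subject to:
  C1: -3y1 - y3 - 2y4 ≤ -5
  C2: -4y1 - y2 - y4 ≤ -9
  y1, y2, y3, y4 ≥ 0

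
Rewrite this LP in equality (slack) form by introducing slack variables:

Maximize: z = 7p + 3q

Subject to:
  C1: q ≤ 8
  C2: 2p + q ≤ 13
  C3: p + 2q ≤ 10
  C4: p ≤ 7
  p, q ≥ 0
max z = 7p + 3q

s.t.
  q + s1 = 8
  2p + q + s2 = 13
  p + 2q + s3 = 10
  p + s4 = 7
  p, q, s1, s2, s3, s4 ≥ 0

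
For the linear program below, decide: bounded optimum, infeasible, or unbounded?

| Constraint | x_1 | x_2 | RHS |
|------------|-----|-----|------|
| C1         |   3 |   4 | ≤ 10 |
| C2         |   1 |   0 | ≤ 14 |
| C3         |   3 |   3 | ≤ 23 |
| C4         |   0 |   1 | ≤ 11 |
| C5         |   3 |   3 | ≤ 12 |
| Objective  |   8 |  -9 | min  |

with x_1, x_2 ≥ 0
The point (0, 2.5) satisfies every constraint, so the LP is feasible; the constraints give x_1 ≤ 14 and x_2 ≤ 11, which with x_1, x_2 ≥ 0 keep the feasible region inside a bounded box. A feasible, bounded LP attains a finite optimum at a vertex.

Bounded optimum: z* = -22.5 at (0, 2.5).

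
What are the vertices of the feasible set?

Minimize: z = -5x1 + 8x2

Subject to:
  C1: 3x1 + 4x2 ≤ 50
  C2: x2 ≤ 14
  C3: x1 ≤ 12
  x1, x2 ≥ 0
Each vertex is the intersection of two constraint boundaries that also satisfies all remaining constraints:
  x1 = 0 and x2 = 0 → (0, 0)
  x1 = 12 and x2 = 0 → (12, 0)
  3x1 + 4x2 = 50 and x1 = 12 → (12, 3.5)
  3x1 + 4x2 = 50 and x1 = 0 → (0, 12.5)

Vertices: (0, 0), (12, 0), (12, 3.5), (0, 12.5)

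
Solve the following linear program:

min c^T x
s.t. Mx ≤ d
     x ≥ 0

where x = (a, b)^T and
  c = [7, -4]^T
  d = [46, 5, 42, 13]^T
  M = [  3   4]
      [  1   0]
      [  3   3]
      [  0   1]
a = 0, b = 11.5, z = -46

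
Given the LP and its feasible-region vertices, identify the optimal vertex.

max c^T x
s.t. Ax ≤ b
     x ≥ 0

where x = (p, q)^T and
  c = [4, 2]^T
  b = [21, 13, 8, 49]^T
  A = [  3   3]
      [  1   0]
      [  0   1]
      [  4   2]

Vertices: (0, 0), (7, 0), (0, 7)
Evaluating z = 4p + 2q at each vertex:
  (0, 0): z = 0
  (7, 0): z = 28
  (0, 7): z = 14

The largest value is z = 28, attained at (7, 0).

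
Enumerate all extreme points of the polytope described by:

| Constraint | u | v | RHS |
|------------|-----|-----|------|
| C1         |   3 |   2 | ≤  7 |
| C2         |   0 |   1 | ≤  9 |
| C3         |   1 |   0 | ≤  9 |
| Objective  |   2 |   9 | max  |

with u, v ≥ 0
Each vertex is the intersection of two constraint boundaries that also satisfies all remaining constraints:
  u = 0 and v = 0 → (0, 0)
  3u + 2v = 7 and v = 0 → (2.333, 0)
  3u + 2v = 7 and u = 0 → (0, 3.5)

Vertices: (0, 0), (2.333, 0), (0, 3.5)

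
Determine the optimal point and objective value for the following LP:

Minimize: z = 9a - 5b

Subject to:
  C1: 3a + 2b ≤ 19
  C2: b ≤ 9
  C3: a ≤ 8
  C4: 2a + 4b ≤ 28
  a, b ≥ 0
a = 0, b = 7, z = -35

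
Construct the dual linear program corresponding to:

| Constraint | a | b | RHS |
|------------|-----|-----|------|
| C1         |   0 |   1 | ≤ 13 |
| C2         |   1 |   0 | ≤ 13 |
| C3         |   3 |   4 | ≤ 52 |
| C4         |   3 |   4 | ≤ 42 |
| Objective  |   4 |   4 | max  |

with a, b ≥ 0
Minimize: z = 13y1 + 13y2 + 52y3 + 42y4

Subject to:
  C1: -y2 - 3y3 - 3y4 ≤ -4
  C2: -y1 - 4y3 - 4y4 ≤ -4
  y1, y2, y3, y4 ≥ 0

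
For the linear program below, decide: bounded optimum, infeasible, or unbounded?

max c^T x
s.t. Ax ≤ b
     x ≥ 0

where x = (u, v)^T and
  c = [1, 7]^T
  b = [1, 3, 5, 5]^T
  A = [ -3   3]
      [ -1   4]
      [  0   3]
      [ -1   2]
Feasible point: (0, 0) satisfies every constraint, so the LP is feasible.
Direction d = (1, 0): for each constraint row a, a·d ≤ 0 —
  (-3)(1) + (3)(0) = -3 ≤ 0
  (-1)(1) + (4)(0) = -1 ≤ 0
  (0)(1) + (3)(0) = 0 ≤ 0
  (-1)(1) + (2)(0) = -1 ≤ 0
and d ≥ 0, so (0, 0) + t·d stays feasible for every t ≥ 0. Along this ray z = u + 7v changes by 1 per unit t, so z → +∞.

Unbounded: there is a feasible ray along which z → +∞.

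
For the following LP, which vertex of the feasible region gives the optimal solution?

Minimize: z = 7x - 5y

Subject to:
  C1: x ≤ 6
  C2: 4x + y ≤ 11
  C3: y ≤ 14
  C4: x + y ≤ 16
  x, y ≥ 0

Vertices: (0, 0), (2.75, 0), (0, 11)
(0, 11) with z = -55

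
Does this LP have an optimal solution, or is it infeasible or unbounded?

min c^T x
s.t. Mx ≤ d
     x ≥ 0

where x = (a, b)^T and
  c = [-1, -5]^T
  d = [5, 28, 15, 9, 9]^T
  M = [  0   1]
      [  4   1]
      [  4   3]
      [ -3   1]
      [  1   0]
The point (0, 5) satisfies every constraint, so the LP is feasible; the constraints give a ≤ 9 and b ≤ 5, which with a, b ≥ 0 keep the feasible region inside a bounded box. A feasible, bounded LP attains a finite optimum at a vertex.

Feasible with finite optimum z* = -25 at (0, 5).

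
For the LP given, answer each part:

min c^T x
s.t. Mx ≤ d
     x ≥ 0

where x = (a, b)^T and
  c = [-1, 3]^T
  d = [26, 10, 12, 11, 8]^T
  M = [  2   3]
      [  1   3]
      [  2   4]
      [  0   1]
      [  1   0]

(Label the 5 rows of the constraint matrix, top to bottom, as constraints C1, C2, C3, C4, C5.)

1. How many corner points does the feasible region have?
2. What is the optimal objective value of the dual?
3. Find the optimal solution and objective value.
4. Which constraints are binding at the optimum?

1. 3
2. -6 (by strong duality, equal to the primal optimum)
3. a = 6, b = 0, z = -6
4. C3, b ≥ 0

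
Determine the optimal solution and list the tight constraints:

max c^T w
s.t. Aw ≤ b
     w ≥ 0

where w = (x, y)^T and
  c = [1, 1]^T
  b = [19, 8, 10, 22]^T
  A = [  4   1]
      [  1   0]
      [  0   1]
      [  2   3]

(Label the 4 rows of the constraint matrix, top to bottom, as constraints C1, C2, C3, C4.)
Optimal: x = 3.5, y = 5
Binding: C1, C4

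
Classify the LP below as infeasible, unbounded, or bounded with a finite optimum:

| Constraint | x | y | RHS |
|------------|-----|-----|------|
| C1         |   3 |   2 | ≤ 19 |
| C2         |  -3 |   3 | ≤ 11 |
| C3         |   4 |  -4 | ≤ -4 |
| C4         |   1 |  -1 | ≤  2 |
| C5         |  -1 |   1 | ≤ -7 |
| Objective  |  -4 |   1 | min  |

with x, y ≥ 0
C4 requires x - y ≤ 2, while C5 (-x + y ≤ -7) is equivalent to x - y ≥ 7. Together they would need 7 ≤ x - y ≤ 2, which is impossible since 7 > 2. No point satisfies all constraints.

Infeasible — the constraint set is empty.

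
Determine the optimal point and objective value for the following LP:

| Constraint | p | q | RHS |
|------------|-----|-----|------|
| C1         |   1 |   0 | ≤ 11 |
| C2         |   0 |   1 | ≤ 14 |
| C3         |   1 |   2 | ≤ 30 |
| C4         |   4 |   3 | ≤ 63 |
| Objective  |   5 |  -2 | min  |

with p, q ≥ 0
Each vertex is the intersection of two constraint boundaries that also satisfies all remaining constraints:
  p = 0 and q = 0 → (0, 0)
  p = 11 and q = 0 → (11, 0)
  p = 11 and 4p + 3q = 63 → (11, 6.333)
  p + 2q = 30 and 4p + 3q = 63 → (7.2, 11.4)
  q = 14 and p + 2q = 30 → (2, 14)
  q = 14 and p = 0 → (0, 14)

Evaluating z = 5p - 2q at each vertex:
  (0, 0): z = 0
  (11, 0): z = 55
  (11, 6.333): z = 42.33
  (7.2, 11.4): z = 13.2
  (2, 14): z = -18
  (0, 14): z = -28

The minimum is at (0, 14) with z = -28.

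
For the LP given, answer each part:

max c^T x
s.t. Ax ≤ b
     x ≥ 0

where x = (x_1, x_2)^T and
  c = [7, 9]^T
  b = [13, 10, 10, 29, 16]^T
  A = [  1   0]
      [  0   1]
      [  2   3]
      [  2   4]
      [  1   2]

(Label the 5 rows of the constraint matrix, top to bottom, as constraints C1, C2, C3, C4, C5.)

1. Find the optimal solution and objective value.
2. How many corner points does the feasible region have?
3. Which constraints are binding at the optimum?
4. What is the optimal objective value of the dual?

1. x_1 = 5, x_2 = 0, z = 35
2. 3
3. C3, x_2 ≥ 0
4. 35 (by strong duality, equal to the primal optimum)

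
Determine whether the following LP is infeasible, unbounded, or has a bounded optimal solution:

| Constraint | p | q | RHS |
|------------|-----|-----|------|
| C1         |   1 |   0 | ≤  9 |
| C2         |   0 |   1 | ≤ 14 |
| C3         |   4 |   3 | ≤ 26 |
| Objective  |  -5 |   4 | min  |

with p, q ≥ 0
The point (6.5, 0) satisfies every constraint, so the LP is feasible; the constraints give p ≤ 9 and q ≤ 14, which with p, q ≥ 0 keep the feasible region inside a bounded box. A feasible, bounded LP attains a finite optimum at a vertex.

Evaluating z = -5p + 4q at each vertex:
  (0, 0): z = 0
  (6.5, 0): z = -32.5
  (0, 8.667): z = 34.67

Feasible with finite optimum z* = -32.5 at (6.5, 0).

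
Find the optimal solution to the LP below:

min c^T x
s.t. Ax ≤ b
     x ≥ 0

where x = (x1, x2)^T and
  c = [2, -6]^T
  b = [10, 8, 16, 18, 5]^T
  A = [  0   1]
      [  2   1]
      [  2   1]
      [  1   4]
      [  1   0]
Each vertex is the intersection of two constraint boundaries that also satisfies all remaining constraints:
  x1 = 0 and x2 = 0 → (0, 0)
  2x1 + x2 = 8 and x2 = 0 → (4, 0)
  2x1 + x2 = 8 and x1 + 4x2 = 18 → (2, 4)
  x1 + 4x2 = 18 and x1 = 0 → (0, 4.5)

Evaluating z = 2x1 - 6x2 at each vertex:
  (0, 0): z = 0
  (4, 0): z = 8
  (2, 4): z = -20
  (0, 4.5): z = -27

The minimum is at (0, 4.5) with z = -27.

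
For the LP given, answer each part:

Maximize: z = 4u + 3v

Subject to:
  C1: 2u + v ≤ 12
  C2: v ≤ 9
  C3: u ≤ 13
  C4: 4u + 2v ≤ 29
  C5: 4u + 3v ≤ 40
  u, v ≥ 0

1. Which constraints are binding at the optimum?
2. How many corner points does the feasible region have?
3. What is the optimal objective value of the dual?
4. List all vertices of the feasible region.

1. C1, C2
2. 4
3. 33 (by strong duality, equal to the primal optimum)
4. (0, 0), (6, 0), (1.5, 9), (0, 9)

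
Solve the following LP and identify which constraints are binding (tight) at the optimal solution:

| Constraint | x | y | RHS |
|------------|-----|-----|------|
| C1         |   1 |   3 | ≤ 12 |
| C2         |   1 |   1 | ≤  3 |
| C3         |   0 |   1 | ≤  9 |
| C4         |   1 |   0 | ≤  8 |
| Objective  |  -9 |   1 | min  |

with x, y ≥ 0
Optimal: x = 3, y = 0
Slack at optimum:
  C1: slack = 9
  C2: slack = 0 (binding)
  C3: slack = 9
  C4: slack = 5
  x ≥ 0: x = 3
  y ≥ 0: y = 0 (binding)
Binding constraints: C2, y ≥ 0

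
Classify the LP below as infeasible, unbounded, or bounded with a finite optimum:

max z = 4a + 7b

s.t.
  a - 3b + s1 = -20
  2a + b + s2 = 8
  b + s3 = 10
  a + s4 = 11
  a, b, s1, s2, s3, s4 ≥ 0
The point (0, 8) satisfies every constraint, so the LP is feasible; the constraints give a ≤ 11 and b ≤ 10, which with a, b ≥ 0 keep the feasible region inside a bounded box. A feasible, bounded LP attains a finite optimum at a vertex.

The LP has an optimal solution: (0, 8) with z = 56.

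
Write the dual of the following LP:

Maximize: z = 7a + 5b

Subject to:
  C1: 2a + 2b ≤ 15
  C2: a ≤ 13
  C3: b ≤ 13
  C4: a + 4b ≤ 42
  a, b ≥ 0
Minimize: z = 15y1 + 13y2 + 13y3 + 42y4

Subject to:
  C1: -2y1 - y2 - y4 ≤ -7
  C2: -2y1 - y3 - 4y4 ≤ -5
  y1, y2, y3, y4 ≥ 0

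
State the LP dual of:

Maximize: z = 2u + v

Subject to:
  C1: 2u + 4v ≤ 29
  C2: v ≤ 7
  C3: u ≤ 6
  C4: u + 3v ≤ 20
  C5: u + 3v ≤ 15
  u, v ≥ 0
Minimize: z = 29y1 + 7y2 + 6y3 + 20y4 + 15y5

Subject to:
  C1: -2y1 - y3 - y4 - y5 ≤ -2
  C2: -4y1 - y2 - 3y4 - 3y5 ≤ -1
  y1, y2, y3, y4, y5 ≥ 0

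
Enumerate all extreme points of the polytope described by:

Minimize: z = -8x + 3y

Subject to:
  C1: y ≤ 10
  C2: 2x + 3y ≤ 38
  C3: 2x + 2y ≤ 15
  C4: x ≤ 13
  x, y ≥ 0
Each vertex is the intersection of two constraint boundaries that also satisfies all remaining constraints:
  x = 0 and y = 0 → (0, 0)
  2x + 2y = 15 and y = 0 → (7.5, 0)
  2x + 2y = 15 and x = 0 → (0, 7.5)

Vertices: (0, 0), (7.5, 0), (0, 7.5)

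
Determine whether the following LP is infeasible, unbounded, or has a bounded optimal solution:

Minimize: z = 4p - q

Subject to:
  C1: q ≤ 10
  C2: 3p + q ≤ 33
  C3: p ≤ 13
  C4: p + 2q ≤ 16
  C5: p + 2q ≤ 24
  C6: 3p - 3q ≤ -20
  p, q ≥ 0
The point (0, 8) satisfies every constraint, so the LP is feasible; the constraints give p ≤ 13 and q ≤ 10, which with p, q ≥ 0 keep the feasible region inside a bounded box. A feasible, bounded LP attains a finite optimum at a vertex.

Bounded optimum: z* = -8 at (0, 8).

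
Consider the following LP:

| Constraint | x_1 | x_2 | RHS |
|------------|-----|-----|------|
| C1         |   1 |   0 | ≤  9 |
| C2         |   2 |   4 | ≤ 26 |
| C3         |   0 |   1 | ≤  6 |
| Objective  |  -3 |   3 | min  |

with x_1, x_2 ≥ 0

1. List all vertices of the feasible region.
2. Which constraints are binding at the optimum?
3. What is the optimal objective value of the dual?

1. (0, 0), (9, 0), (9, 2), (1, 6), (0, 6)
2. C1, x_2 ≥ 0
3. -27 (by strong duality, equal to the primal optimum)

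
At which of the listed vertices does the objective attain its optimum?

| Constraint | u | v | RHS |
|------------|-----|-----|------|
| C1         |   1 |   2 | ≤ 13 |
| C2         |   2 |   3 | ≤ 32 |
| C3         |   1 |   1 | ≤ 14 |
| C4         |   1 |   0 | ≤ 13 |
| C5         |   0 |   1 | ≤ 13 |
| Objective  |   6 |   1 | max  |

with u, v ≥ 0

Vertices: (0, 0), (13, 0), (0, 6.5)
Evaluating z = 6u + v at each vertex:
  (0, 0): z = 0
  (13, 0): z = 78
  (0, 6.5): z = 6.5

The largest value is z = 78, attained at (13, 0).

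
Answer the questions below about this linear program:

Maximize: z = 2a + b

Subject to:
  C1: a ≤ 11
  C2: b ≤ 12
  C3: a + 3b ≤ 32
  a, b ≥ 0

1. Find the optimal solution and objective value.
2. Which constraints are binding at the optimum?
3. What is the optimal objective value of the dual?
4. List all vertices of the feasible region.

1. a = 11, b = 7, z = 29
2. C1, C3
3. 29 (by strong duality, equal to the primal optimum)
4. (0, 0), (11, 0), (11, 7), (0, 10.67)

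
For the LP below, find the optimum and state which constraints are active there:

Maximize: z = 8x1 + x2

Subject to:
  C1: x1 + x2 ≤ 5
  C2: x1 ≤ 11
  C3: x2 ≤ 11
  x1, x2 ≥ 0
Optimal: x1 = 5, x2 = 0
Slack at optimum:
  C1: slack = 0 (binding)
  C2: slack = 6
  C3: slack = 11
  x1 ≥ 0: x1 = 5
  x2 ≥ 0: x2 = 0 (binding)
Binding constraints: C1, x2 ≥ 0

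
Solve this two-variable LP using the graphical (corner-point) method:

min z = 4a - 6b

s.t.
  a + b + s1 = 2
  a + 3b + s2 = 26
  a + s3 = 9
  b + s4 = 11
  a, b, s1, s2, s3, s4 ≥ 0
a = 0, b = 2, z = -12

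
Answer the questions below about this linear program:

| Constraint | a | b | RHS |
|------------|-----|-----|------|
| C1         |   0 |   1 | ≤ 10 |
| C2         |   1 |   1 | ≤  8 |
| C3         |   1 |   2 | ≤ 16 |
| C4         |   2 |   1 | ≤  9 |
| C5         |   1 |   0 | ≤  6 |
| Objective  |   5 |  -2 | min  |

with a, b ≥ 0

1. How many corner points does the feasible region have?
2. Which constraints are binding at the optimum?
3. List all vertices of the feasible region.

1. 4
2. C2, C3, a ≥ 0
3. (0, 0), (4.5, 0), (1, 7), (0, 8)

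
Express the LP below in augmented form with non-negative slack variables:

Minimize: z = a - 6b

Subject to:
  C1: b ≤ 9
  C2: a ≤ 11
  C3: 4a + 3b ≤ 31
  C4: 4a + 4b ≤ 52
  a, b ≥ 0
min z = a - 6b

s.t.
  b + s1 = 9
  a + s2 = 11
  4a + 3b + s3 = 31
  4a + 4b + s4 = 52
  a, b, s1, s2, s3, s4 ≥ 0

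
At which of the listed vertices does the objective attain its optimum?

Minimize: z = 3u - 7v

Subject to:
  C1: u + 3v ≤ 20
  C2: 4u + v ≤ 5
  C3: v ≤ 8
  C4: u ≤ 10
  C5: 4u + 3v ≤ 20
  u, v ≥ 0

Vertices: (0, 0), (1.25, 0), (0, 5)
Evaluating z = 3u - 7v at each vertex:
  (0, 0): z = 0
  (1.25, 0): z = 3.75
  (0, 5): z = -35

The smallest value is z = -35, attained at (0, 5).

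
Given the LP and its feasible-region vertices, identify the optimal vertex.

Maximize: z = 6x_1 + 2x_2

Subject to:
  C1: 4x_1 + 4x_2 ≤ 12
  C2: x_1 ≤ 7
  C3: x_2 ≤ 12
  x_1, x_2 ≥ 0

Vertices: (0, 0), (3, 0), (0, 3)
(3, 0) with z = 18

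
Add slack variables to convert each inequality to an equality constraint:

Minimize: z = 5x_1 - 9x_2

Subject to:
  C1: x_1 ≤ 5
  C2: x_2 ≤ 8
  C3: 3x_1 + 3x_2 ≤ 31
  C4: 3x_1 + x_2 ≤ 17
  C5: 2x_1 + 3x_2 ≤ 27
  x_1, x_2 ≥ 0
min z = 5x_1 - 9x_2

s.t.
  x_1 + s1 = 5
  x_2 + s2 = 8
  3x_1 + 3x_2 + s3 = 31
  3x_1 + x_2 + s4 = 17
  2x_1 + 3x_2 + s5 = 27
  x_1, x_2, s1, s2, s3, s4, s5 ≥ 0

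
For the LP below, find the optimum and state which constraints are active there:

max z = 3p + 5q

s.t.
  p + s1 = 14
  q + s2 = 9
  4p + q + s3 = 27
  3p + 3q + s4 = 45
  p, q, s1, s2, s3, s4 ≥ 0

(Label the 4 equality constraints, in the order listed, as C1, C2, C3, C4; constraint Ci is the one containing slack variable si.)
Optimal: p = 4.5, q = 9
Slack at optimum:
  C1: slack = 9.5
  C2: slack = 0 (binding)
  C3: slack = 0 (binding)
  C4: slack = 4.5
  p ≥ 0: p = 4.5
  q ≥ 0: q = 9
Binding constraints: C2, C3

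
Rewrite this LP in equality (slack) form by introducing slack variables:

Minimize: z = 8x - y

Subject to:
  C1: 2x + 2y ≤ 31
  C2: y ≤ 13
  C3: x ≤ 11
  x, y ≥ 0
min z = 8x - y

s.t.
  2x + 2y + s1 = 31
  y + s2 = 13
  x + s3 = 11
  x, y, s1, s2, s3 ≥ 0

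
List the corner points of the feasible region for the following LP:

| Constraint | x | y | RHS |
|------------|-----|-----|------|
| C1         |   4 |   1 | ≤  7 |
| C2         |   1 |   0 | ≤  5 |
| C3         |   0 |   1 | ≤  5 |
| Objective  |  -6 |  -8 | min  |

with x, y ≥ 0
Each vertex is the intersection of two constraint boundaries that also satisfies all remaining constraints:
  x = 0 and y = 0 → (0, 0)
  4x + y = 7 and y = 0 → (1.75, 0)
  4x + y = 7 and y = 5 → (0.5, 5)
  y = 5 and x = 0 → (0, 5)

Vertices: (0, 0), (1.75, 0), (0.5, 5), (0, 5)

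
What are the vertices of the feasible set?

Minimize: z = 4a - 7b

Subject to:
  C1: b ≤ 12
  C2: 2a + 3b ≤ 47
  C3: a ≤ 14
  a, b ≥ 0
Each vertex is the intersection of two constraint boundaries that also satisfies all remaining constraints:
  a = 0 and b = 0 → (0, 0)
  a = 14 and b = 0 → (14, 0)
  2a + 3b = 47 and a = 14 → (14, 6.333)
  b = 12 and 2a + 3b = 47 → (5.5, 12)
  b = 12 and a = 0 → (0, 12)

Vertices: (0, 0), (14, 0), (14, 6.333), (5.5, 12), (0, 12)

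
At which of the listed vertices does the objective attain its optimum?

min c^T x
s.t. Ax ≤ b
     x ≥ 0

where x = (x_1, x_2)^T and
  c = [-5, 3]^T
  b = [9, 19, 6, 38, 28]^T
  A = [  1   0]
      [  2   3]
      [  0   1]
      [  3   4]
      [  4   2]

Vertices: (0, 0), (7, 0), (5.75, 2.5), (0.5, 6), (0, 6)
Evaluating z = -5x_1 + 3x_2 at each vertex:
  (0, 0): z = 0
  (7, 0): z = -35
  (5.75, 2.5): z = -21.25
  (0.5, 6): z = 15.5
  (0, 6): z = 18

The smallest value is z = -35, attained at (7, 0).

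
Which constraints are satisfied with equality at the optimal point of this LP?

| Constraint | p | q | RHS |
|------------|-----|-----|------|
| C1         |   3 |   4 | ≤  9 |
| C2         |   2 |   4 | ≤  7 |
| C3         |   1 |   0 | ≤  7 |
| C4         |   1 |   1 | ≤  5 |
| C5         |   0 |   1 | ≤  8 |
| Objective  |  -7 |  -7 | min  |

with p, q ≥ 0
Optimal: p = 3, q = 0
Slack at optimum:
  C1: slack = 0 (binding)
  C2: slack = 1
  C3: slack = 4
  C4: slack = 2
  C5: slack = 8
  p ≥ 0: p = 3
  q ≥ 0: q = 0 (binding)
Binding constraints: C1, q ≥ 0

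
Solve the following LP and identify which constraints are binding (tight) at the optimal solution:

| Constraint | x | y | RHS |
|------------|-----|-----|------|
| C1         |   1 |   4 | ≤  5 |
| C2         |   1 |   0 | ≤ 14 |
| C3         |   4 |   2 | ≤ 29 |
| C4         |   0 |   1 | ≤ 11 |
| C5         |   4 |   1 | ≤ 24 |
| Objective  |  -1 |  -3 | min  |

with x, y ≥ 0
Optimal: x = 5, y = 0
Binding: C1, y ≥ 0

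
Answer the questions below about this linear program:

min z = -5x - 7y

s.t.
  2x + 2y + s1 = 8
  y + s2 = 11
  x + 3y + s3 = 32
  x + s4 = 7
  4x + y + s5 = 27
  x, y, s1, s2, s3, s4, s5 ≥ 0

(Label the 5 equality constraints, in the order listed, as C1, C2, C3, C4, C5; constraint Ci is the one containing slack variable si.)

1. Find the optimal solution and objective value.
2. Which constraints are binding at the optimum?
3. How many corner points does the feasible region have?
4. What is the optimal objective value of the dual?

1. x = 0, y = 4, z = -28
2. C1, x ≥ 0
3. 3
4. -28 (by strong duality, equal to the primal optimum)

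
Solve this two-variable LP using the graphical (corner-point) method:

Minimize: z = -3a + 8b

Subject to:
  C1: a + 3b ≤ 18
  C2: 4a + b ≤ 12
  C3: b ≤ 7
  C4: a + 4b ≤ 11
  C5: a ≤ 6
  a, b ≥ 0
Each vertex is the intersection of two constraint boundaries that also satisfies all remaining constraints:
  a = 0 and b = 0 → (0, 0)
  4a + b = 12 and b = 0 → (3, 0)
  4a + b = 12 and a + 4b = 11 → (2.467, 2.133)
  a + 4b = 11 and a = 0 → (0, 2.75)

Evaluating z = -3a + 8b at each vertex:
  (0, 0): z = 0
  (3, 0): z = -9
  (2.467, 2.133): z = 9.667
  (0, 2.75): z = 22

The minimum is at (3, 0) with z = -9.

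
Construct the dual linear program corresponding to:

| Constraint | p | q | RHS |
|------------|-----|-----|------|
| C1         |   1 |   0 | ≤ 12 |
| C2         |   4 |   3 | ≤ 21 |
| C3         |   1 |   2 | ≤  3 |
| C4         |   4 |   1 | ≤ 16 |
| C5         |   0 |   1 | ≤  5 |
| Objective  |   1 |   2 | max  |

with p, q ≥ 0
Minimize: z = 12y1 + 21y2 + 3y3 + 16y4 + 5y5

Subject to:
  C1: -y1 - 4y2 - y3 - 4y4 ≤ -1
  C2: -3y2 - 2y3 - y4 - y5 ≤ -2
  y1, y2, y3, y4, y5 ≥ 0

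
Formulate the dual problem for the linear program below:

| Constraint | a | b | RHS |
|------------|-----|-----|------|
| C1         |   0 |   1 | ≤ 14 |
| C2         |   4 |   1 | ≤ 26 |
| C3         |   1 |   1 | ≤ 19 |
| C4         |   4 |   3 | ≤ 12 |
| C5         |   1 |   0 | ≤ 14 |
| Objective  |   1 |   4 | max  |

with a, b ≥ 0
Minimize: z = 14y1 + 26y2 + 19y3 + 12y4 + 14y5

Subject to:
  C1: -4y2 - y3 - 4y4 - y5 ≤ -1
  C2: -y1 - y2 - y3 - 3y4 ≤ -4
  y1, y2, y3, y4, y5 ≥ 0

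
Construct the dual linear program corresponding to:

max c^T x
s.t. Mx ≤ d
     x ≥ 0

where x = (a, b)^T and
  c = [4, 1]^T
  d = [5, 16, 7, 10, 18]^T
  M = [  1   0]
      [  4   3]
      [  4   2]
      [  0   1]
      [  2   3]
Minimize: z = 5y1 + 16y2 + 7y3 + 10y4 + 18y5

Subject to:
  C1: -y1 - 4y2 - 4y3 - 2y5 ≤ -4
  C2: -3y2 - 2y3 - y4 - 3y5 ≤ -1
  y1, y2, y3, y4, y5 ≥ 0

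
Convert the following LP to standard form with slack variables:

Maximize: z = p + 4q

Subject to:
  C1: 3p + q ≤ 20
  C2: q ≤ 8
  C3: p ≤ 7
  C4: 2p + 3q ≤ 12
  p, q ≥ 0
max z = p + 4q

s.t.
  3p + q + s1 = 20
  q + s2 = 8
  p + s3 = 7
  2p + 3q + s4 = 12
  p, q, s1, s2, s3, s4 ≥ 0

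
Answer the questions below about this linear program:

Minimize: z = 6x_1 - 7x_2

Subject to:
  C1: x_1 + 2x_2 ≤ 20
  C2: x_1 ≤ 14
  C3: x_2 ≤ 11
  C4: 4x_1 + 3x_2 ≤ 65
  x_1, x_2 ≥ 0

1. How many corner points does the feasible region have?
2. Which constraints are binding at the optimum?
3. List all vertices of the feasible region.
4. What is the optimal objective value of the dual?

1. 4
2. C1, x_1 ≥ 0
3. (0, 0), (14, 0), (14, 3), (0, 10)
4. -70 (by strong duality, equal to the primal optimum)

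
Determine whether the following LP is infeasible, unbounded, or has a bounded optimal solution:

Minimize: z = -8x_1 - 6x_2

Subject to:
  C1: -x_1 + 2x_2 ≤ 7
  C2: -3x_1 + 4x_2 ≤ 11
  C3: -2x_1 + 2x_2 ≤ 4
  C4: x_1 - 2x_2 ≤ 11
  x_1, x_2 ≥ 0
Feasible point: (0, 0) satisfies every constraint, so the LP is feasible.
Direction d = (2, 1): for each constraint row a, a·d ≤ 0 —
  (-1)(2) + (2)(1) = 0 ≤ 0
  (-3)(2) + (4)(1) = -2 ≤ 0
  (-2)(2) + (2)(1) = -2 ≤ 0
  (1)(2) + (-2)(1) = 0 ≤ 0
and d ≥ 0, so (0, 0) + t·d stays feasible for every t ≥ 0. Along this ray z = -8x_1 - 6x_2 changes by -22 per unit t, so z → −∞.

Unbounded — the objective can decrease without bound over the feasible region.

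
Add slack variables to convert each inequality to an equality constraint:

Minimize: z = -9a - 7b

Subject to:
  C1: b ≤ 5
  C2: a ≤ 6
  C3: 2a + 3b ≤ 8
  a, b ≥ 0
min z = -9a - 7b

s.t.
  b + s1 = 5
  a + s2 = 6
  2a + 3b + s3 = 8
  a, b, s1, s2, s3 ≥ 0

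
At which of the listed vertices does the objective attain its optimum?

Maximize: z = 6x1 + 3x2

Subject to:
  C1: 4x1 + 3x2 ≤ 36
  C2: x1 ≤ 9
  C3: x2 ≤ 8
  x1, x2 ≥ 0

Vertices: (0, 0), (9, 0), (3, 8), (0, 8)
Evaluating z = 6x1 + 3x2 at each vertex:
  (0, 0): z = 0
  (9, 0): z = 54
  (3, 8): z = 42
  (0, 8): z = 24

The largest value is z = 54, attained at (9, 0).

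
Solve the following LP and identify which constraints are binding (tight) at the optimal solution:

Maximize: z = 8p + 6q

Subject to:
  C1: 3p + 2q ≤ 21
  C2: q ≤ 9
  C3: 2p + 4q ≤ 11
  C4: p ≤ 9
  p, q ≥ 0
Optimal: p = 5.5, q = 0
Slack at optimum:
  C1: slack = 4.5
  C2: slack = 9
  C3: slack = 0 (binding)
  C4: slack = 3.5
  p ≥ 0: p = 5.5
  q ≥ 0: q = 0 (binding)
Binding constraints: C3, q ≥ 0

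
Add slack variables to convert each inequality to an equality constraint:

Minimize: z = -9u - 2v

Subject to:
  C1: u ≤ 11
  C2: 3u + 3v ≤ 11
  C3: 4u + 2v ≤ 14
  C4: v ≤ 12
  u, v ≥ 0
min z = -9u - 2v

s.t.
  u + s1 = 11
  3u + 3v + s2 = 11
  4u + 2v + s3 = 14
  v + s4 = 12
  u, v, s1, s2, s3, s4 ≥ 0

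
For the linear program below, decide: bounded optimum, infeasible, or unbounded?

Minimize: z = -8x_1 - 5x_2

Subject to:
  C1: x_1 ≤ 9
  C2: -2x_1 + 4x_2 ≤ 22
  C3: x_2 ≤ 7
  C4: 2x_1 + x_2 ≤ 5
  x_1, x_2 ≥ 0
The point (0, 5) satisfies every constraint, so the LP is feasible; the constraints give x_1 ≤ 9 and x_2 ≤ 7, which with x_1, x_2 ≥ 0 keep the feasible region inside a bounded box. A feasible, bounded LP attains a finite optimum at a vertex.

Feasible with finite optimum z* = -25 at (0, 5).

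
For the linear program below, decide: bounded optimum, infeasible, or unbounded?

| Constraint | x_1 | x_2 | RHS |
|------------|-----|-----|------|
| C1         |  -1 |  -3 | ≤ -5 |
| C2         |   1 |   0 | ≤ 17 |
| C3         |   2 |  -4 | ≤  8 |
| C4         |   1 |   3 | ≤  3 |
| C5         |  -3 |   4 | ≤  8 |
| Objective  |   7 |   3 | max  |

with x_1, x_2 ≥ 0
C4 requires x_1 + 3x_2 ≤ 3, while C1 (-x_1 - 3x_2 ≤ -5) is equivalent to x_1 + 3x_2 ≥ 5. Together they would need 5 ≤ x_1 + 3x_2 ≤ 3, which is impossible since 5 > 3. No point satisfies all constraints.

Infeasible — the constraint set is empty.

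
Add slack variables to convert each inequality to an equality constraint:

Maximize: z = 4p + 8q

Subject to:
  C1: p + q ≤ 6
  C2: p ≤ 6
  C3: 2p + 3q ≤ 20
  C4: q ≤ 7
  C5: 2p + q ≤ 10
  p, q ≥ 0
max z = 4p + 8q

s.t.
  p + q + s1 = 6
  p + s2 = 6
  2p + 3q + s3 = 20
  q + s4 = 7
  2p + q + s5 = 10
  p, q, s1, s2, s3, s4, s5 ≥ 0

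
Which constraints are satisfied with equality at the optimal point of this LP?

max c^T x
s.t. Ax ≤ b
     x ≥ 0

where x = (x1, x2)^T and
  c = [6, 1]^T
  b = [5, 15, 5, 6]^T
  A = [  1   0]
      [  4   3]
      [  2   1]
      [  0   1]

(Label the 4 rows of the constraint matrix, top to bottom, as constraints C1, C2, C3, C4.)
Optimal: x1 = 2.5, x2 = 0
Binding: C3, x2 ≥ 0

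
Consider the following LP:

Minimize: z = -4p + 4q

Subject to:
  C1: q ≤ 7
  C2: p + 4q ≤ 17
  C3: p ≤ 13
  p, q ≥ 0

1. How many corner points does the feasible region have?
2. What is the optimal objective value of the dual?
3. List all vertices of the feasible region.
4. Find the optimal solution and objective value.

1. 4
2. -52 (by strong duality, equal to the primal optimum)
3. (0, 0), (13, 0), (13, 1), (0, 4.25)
4. p = 13, q = 0, z = -52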